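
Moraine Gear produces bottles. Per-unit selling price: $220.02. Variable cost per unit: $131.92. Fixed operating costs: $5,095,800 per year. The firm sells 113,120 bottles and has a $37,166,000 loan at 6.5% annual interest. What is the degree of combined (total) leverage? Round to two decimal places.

Total contribution margin = 113,120 × $88.10 = $9,965,872.00.
Subtracting fixed costs: EBIT = $9,965,872.00 − $5,095,800 = $4,870,072.00. Interest = $2,415,790.00.
DOL = $9,965,872.00 ÷ $4,870,072.00 = 2.0464; DFL = $4,870,072.00 ÷ $2,454,282.00 = 1.9843.
Combined leverage = 2.0464 × 1.9843 = 4.0607.

4.06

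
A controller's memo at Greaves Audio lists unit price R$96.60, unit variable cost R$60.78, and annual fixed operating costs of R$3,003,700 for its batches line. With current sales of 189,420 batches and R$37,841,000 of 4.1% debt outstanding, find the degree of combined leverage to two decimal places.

Contribution at this volume is 189,420 × R$35.82 = R$6,785,024.40.
EBIT = R$6,785,024.40 − R$3,003,700 = R$3,781,324.40. Interest = R$1,551,481.00.
DOL = R$6,785,024.40 ÷ R$3,781,324.40 = 1.7944; DFL = R$3,781,324.40 ÷ R$2,229,843.40 = 1.6958.
Combined leverage = 1.7944 × 1.6958 = 3.0429.

3.04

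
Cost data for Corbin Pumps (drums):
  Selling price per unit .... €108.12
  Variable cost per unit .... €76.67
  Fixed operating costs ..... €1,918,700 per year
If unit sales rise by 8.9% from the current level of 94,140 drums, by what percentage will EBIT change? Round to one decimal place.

Total contribution margin = 94,140 × €31.45 = €2,960,703.00.
Operating income = contribution − fixed costs = €2,960,703.00 − €1,918,700 = €1,042,003.00.
DOL = contribution ÷ EBIT = €2,960,703.00 ÷ €1,042,003.00 = 2.8414.
So EBIT moves 2.8414 × (+8.9%) = +25.3%.

+25.3%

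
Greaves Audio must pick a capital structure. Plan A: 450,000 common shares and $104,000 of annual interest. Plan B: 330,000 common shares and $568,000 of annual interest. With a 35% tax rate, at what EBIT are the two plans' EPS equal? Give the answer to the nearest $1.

$1,844,000

At indifference, (EBIT − 104,000)(1 − t)/450,000 = (EBIT − 568,000)(1 − t)/330,000.
Cancelling (1 − t) and cross-multiplying: 330,000·(EBIT − 104,000) = 450,000·(EBIT − 568,000).
Solving, EBIT = (568,000·450,000 − 104,000·330,000) / (450,000 − 330,000) = 221,280,000,000 / 120,000 = 1,844,000.00.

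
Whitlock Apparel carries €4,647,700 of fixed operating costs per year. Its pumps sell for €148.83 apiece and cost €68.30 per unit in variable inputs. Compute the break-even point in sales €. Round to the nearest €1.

€8,589,559

CM per unit = €148.83 − €68.30 = €80.53; CM ratio = €80.53 / €148.83 = 0.5411.
Break-even revenue = fixed costs × price ÷ CM = €4,647,700 × €148.83 ÷ €80.53 = €8,589,559.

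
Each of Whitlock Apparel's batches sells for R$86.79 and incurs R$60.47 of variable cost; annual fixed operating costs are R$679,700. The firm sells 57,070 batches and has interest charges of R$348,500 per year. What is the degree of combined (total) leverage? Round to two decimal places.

Contribution at this volume is 57,070 × R$26.32 = R$1,502,082.40.
Operating income = contribution − fixed costs = R$1,502,082.40 − R$679,700 = R$822,382.40. Interest = R$348,500.00.
DOL = R$1,502,082.40 ÷ R$822,382.40 = 1.8265; DFL = R$822,382.40 ÷ R$473,882.40 = 1.7354.
Combined leverage = 1.8265 × 1.7354 = 3.1697.

3.17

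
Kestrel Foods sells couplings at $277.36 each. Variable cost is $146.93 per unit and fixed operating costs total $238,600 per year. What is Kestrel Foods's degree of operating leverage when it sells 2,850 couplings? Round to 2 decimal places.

At 2,850 units, contribution = 2,850 × $130.43 = $371,725.50.
Subtracting fixed costs: EBIT = $371,725.50 − $238,600 = $133,125.50.
DOL = contribution ÷ EBIT = $371,725.50 ÷ $133,125.50 = 2.7923.

2.79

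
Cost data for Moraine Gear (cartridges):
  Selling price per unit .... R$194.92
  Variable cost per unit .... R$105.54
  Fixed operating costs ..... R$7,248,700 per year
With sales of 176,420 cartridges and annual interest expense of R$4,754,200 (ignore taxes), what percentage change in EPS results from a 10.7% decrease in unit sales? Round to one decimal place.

Total contribution margin = 176,420 × R$89.38 = R$15,768,419.60.
Subtracting fixed costs: EBIT = R$15,768,419.60 − R$7,248,700 = R$8,519,719.60.
Interest = R$4,754,200.00, so EBIT − I = R$3,765,519.60.
DCL = total CM / (EBIT − I) = R$15,768,419.60 / R$3,765,519.60 = 4.1876.
%ΔEPS = DCL × %ΔSales = 4.1876 × -10.7% = -44.8%.

-44.8%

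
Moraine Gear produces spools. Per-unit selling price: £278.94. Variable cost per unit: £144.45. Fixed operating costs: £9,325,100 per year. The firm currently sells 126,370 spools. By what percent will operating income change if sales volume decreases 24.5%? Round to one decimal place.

Contribution at this volume is 126,370 × £134.49 = £16,995,501.30.
EBIT = £16,995,501.30 − £9,325,100 = £7,670,401.30.
So DOL = total CM / EBIT = £16,995,501.30 / £7,670,401.30 = 2.2157.
Operating income changes by 2.2157 × -24.5% = -54.3%.

-54.3%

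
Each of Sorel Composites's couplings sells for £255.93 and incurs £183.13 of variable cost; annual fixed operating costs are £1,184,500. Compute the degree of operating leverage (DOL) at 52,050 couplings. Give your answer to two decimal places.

At 52,050 units, contribution = 52,050 × £72.80 = £3,789,240.00.
EBIT = £3,789,240.00 − £1,184,500 = £2,604,740.00.
Degree of operating leverage = £3,789,240.00 / £2,604,740.00 = 1.4547.

1.45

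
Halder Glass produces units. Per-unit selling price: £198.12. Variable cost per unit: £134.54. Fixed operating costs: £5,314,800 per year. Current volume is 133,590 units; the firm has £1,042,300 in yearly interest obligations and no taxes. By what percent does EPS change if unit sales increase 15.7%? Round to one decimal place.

+62.4%

At 133,590 units, contribution = 133,590 × £63.58 = £8,493,652.20.
Subtracting fixed costs: EBIT = £8,493,652.20 − £5,314,800 = £3,178,852.20.
Interest = £1,042,300.00, so EBIT − I = £2,136,552.20.
DCL = total CM / (EBIT − I) = £8,493,652.20 / £2,136,552.20 = 3.9754.
EPS therefore changes by 3.9754 × (+15.7%) = +62.4%.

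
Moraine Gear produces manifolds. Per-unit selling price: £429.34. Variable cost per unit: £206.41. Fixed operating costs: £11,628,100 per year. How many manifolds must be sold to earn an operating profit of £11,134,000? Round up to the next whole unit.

102,105 manifolds

Each unit contributes £429.34 − £206.41 = £222.93.
Units = (FC + target) / CM = (£11,628,100 + £11,134,000) / £222.93 = 102,104.25, so 102,105 manifolds.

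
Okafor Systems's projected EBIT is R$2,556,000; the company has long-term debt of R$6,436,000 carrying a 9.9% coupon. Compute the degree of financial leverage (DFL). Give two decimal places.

Interest = R$637,164.00.
DFL = EBIT ÷ (EBIT − I) = R$2,556,000 ÷ (R$2,556,000 − R$637,164.00) = R$2,556,000 ÷ R$1,918,836.00 = 1.3321.

1.33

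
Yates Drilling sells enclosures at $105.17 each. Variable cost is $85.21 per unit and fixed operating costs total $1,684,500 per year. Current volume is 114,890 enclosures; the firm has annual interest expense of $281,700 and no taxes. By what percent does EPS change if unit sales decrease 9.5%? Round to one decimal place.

At 114,890 units, contribution = 114,890 × $19.96 = $2,293,204.40.
Subtracting fixed costs: EBIT = $2,293,204.40 − $1,684,500 = $608,704.40.
Interest = $281,700.00, so EBIT − I = $327,004.40.
Degree of combined leverage = contribution ÷ (EBIT − I) = $2,293,204.40 ÷ $327,004.40 = 7.0128.
%ΔEPS = DCL × %ΔSales = 7.0128 × -9.5% = -66.6%.

-66.6%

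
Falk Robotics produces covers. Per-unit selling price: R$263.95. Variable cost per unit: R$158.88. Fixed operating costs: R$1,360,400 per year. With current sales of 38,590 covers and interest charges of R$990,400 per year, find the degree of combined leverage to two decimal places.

2.38

Total contribution margin = 38,590 × R$105.07 = R$4,054,651.30.
Operating income = contribution − fixed costs = R$4,054,651.30 − R$1,360,400 = R$2,694,251.30. Interest = R$990,400.00, so EBIT − I = R$1,703,851.30.
Degree of total leverage = total CM / (EBIT − interest) = R$4,054,651.30 / R$1,703,851.30 = 2.3797.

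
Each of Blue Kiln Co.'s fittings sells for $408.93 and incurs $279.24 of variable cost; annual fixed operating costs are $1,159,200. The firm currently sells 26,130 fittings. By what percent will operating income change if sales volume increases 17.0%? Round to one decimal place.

+25.8%

At 26,130 units, contribution = 26,130 × $129.69 = $3,388,799.70.
Subtracting fixed costs: EBIT = $3,388,799.70 − $1,159,200 = $2,229,599.70.
So DOL = total CM / EBIT = $3,388,799.70 / $2,229,599.70 = 1.5199.
So EBIT moves 1.5199 × (+17.0%) = +25.8%.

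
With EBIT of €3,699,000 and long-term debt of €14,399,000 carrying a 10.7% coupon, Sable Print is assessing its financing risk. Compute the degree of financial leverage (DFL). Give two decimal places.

1.71

Annual interest charges come to €1,540,693.00.
Degree of financial leverage = EBIT / (EBIT − interest) = €3,699,000 / €2,158,307.00 = 1.7138.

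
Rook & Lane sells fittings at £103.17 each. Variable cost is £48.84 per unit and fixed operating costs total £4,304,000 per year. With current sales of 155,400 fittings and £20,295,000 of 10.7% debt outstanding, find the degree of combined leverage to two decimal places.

4.29

Total contribution margin = 155,400 × £54.33 = £8,442,882.00.
Operating income = contribution − fixed costs = £8,442,882.00 − £4,304,000 = £4,138,882.00. Interest = £2,171,565.00, so EBIT − I = £1,967,317.00.
Degree of total leverage = total CM / (EBIT − interest) = £8,442,882.00 / £1,967,317.00 = 4.2916.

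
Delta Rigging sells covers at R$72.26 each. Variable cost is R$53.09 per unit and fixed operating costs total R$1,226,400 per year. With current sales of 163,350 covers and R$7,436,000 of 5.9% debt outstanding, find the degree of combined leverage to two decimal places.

Total contribution margin = 163,350 × R$19.17 = R$3,131,419.50.
EBIT = R$3,131,419.50 − R$1,226,400 = R$1,905,019.50. Interest = R$438,724.00.
DOL = R$3,131,419.50 ÷ R$1,905,019.50 = 1.6438; DFL = R$1,905,019.50 ÷ R$1,466,295.50 = 1.2992.
Combined leverage = 1.6438 × 1.2992 = 2.1356.

2.14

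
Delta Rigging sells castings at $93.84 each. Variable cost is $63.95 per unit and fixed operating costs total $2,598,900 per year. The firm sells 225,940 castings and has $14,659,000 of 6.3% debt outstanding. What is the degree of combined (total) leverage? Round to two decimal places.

Contribution at this volume is 225,940 × $29.89 = $6,753,346.60.
Operating income = contribution − fixed costs = $6,753,346.60 − $2,598,900 = $4,154,446.60. Interest = $923,517.00.
DOL = $6,753,346.60 ÷ $4,154,446.60 = 1.6256; DFL = $4,154,446.60 ÷ $3,230,929.60 = 1.2858.
DCL = DOL × DFL = 1.6256 × 1.2858 = 2.0902.

2.09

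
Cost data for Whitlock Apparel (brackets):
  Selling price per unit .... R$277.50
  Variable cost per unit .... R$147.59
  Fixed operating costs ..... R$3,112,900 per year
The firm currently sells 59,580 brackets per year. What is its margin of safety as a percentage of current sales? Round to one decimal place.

Contribution margin per unit = R$277.50 − R$147.59 = R$129.91. Break-even units = R$3,112,900 ÷ R$129.91 = 23,961.97; break-even revenue = 23,961.97 × R$277.50 = R$6,649,447.69.
Current sales = 59,580 × R$277.50 = R$16,533,450.00.
Margin of safety = (R$16,533,450.00 − R$6,649,447.69) ÷ R$16,533,450.00 = 59.8%.

59.8%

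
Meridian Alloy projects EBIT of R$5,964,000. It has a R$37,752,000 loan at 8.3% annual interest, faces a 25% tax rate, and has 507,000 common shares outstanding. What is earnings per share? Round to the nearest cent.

R$4.19

Pre-tax income = R$5,964,000 − R$3,133,416.00 = R$2,830,584.00.
Net income = R$2,830,584.00 × (1 − 0.25) = R$2,122,938.00.
Per share: R$2,122,938.00 / 507,000 shares = R$4.19.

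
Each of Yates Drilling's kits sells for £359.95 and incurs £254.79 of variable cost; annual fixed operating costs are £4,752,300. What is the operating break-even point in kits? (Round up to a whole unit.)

Each unit contributes £359.95 − £254.79 = £105.16.
Break-even volume = fixed costs ÷ CM per unit = £4,752,300 ÷ £105.16 = 45,191.14, so 45,192 kits.

45,192 kits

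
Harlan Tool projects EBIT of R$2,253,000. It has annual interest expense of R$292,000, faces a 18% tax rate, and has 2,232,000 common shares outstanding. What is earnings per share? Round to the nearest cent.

Interest = R$292,000.00, so EBT = R$2,253,000 − R$292,000.00 = R$1,961,000.00.
Net income = R$1,961,000.00 × (1 − 0.18) = R$1,608,020.00.
EPS = R$1,608,020.00 ÷ 2,232,000 = R$0.72.

R$0.72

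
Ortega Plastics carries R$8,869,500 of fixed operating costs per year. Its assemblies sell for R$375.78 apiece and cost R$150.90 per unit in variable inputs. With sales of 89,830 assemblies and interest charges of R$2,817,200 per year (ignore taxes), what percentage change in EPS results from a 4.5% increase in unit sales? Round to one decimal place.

+10.7%

Contribution at this volume is 89,830 × R$224.88 = R$20,200,970.40.
Subtracting fixed costs: EBIT = R$20,200,970.40 − R$8,869,500 = R$11,331,470.40.
Interest = R$2,817,200.00, so EBIT − I = R$8,514,270.40.
Degree of combined leverage = contribution ÷ (EBIT − I) = R$20,200,970.40 ÷ R$8,514,270.40 = 2.3726.
%ΔEPS = DCL × %ΔSales = 2.3726 × +4.5% = +10.7%.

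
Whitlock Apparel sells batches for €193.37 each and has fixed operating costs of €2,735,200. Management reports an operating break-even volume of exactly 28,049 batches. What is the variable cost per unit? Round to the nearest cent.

Contribution per unit must be FC / Q = €2,735,200 / 28,049 = €97.5151.
Variable cost per unit = €193.37 − €97.5151 = €95.85.

€95.85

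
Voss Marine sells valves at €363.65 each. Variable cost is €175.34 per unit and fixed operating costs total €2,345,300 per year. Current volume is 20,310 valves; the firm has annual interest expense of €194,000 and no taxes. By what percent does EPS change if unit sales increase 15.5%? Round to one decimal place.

Total contribution margin = 20,310 × €188.31 = €3,824,576.10.
Subtracting fixed costs: EBIT = €3,824,576.10 − €2,345,300 = €1,479,276.10.
Interest = €194,000.00, so EBIT − I = €1,285,276.10.
DCL = total CM / (EBIT − I) = €3,824,576.10 / €1,285,276.10 = 2.9757.
EPS therefore changes by 2.9757 × (+15.5%) = +46.1%.

+46.1%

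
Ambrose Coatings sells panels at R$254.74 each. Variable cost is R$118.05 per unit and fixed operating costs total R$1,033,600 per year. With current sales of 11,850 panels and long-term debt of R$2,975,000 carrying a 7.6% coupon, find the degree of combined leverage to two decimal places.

4.50

At 11,850 units, contribution = 11,850 × R$136.69 = R$1,619,776.50.
EBIT = R$1,619,776.50 − R$1,033,600 = R$586,176.50. Interest = R$226,100.00, so EBIT − I = R$360,076.50.
DCL = contribution ÷ (EBIT − I) = R$1,619,776.50 ÷ R$360,076.50 = 4.4984.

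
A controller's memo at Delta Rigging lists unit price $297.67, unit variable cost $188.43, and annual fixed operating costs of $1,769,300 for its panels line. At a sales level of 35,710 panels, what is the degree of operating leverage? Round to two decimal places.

1.83

At 35,710 units, contribution = 35,710 × $109.24 = $3,900,960.40.
EBIT = $3,900,960.40 − $1,769,300 = $2,131,660.40.
DOL = contribution ÷ EBIT = $3,900,960.40 ÷ $2,131,660.40 = 1.8300.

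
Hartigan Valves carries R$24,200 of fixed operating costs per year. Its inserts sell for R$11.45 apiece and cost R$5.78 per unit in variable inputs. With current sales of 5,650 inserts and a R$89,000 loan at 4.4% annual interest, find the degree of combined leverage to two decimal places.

8.17

Contribution at this volume is 5,650 × R$5.67 = R$32,035.50.
Operating income = contribution − fixed costs = R$32,035.50 − R$24,200 = R$7,835.50. Interest = R$3,916.00, so EBIT − I = R$3,919.50.
DCL = contribution ÷ (EBIT − I) = R$32,035.50 ÷ R$3,919.50 = 8.1734.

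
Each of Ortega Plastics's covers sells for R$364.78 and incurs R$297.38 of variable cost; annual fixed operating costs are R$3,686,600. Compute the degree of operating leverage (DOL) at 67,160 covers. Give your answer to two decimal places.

Contribution at this volume is 67,160 × R$67.40 = R$4,526,584.00.
Operating income = contribution − fixed costs = R$4,526,584.00 − R$3,686,600 = R$839,984.00.
So DOL = total CM / EBIT = R$4,526,584.00 / R$839,984.00 = 5.3889.

5.39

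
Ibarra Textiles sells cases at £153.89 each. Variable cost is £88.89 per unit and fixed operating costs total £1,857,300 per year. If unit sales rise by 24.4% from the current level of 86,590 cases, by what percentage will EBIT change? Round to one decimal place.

+36.4%

At 86,590 units, contribution = 86,590 × £65.00 = £5,628,350.00.
Operating income = contribution − fixed costs = £5,628,350.00 − £1,857,300 = £3,771,050.00.
DOL = contribution ÷ EBIT = £5,628,350.00 ÷ £3,771,050.00 = 1.4925.
Operating income changes by 1.4925 × +24.4% = +36.4%.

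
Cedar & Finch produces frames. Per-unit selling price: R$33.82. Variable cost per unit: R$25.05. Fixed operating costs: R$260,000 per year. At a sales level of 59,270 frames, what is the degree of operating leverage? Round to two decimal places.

Total contribution margin = 59,270 × R$8.77 = R$519,797.90.
EBIT = R$519,797.90 − R$260,000 = R$259,797.90.
Degree of operating leverage = R$519,797.90 / R$259,797.90 = 2.0008.

2.00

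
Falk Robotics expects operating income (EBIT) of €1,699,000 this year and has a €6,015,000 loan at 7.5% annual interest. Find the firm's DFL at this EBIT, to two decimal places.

Interest = €451,125.00.
DFL = EBIT ÷ (EBIT − I) = €1,699,000 ÷ (€1,699,000 − €451,125.00) = €1,699,000 ÷ €1,247,875.00 = 1.3615.

1.36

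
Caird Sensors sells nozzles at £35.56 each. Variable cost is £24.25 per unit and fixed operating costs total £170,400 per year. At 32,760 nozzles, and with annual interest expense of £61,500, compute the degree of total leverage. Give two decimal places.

Contribution at this volume is 32,760 × £11.31 = £370,515.60.
Operating income = contribution − fixed costs = £370,515.60 − £170,400 = £200,115.60. Interest = £61,500.00, so EBIT − I = £138,615.60.
Degree of total leverage = total CM / (EBIT − interest) = £370,515.60 / £138,615.60 = 2.6730.

2.67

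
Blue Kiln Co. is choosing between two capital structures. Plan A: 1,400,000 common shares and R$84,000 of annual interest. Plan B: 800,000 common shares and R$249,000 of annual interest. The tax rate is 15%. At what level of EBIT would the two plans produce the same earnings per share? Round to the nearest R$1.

R$469,000

Set EPS_A = EPS_B: (EBIT − R$84,000)(1 − 0.15) ÷ 1,400,000 = (EBIT − R$249,000)(1 − 0.15) ÷ 800,000.
Cancelling (1 − t) and cross-multiplying: 800,000·(EBIT − 84,000) = 1,400,000·(EBIT − 249,000).
EBIT × (1,400,000 − 800,000) = 249,000 × 1,400,000 − 84,000 × 800,000 = 281,400,000,000, so EBIT = 281,400,000,000 ÷ 600,000 = 469,000.00.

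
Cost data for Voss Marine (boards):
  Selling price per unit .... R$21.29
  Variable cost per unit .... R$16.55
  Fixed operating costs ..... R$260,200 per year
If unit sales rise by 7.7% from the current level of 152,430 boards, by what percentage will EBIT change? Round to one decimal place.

+12.0%

Total contribution margin = 152,430 × R$4.74 = R$722,518.20.
Subtracting fixed costs: EBIT = R$722,518.20 − R$260,200 = R$462,318.20.
Degree of operating leverage = R$722,518.20 / R$462,318.20 = 1.5628.
Operating income changes by 1.5628 × +7.7% = +12.0%.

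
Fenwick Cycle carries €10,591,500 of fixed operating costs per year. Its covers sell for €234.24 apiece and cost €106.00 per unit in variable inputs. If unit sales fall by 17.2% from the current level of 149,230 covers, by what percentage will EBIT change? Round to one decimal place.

-38.5%

At 149,230 units, contribution = 149,230 × €128.24 = €19,137,255.20.
EBIT = €19,137,255.20 − €10,591,500 = €8,545,755.20.
DOL = contribution ÷ EBIT = €19,137,255.20 ÷ €8,545,755.20 = 2.2394.
Operating income changes by 2.2394 × -17.2% = -38.5%.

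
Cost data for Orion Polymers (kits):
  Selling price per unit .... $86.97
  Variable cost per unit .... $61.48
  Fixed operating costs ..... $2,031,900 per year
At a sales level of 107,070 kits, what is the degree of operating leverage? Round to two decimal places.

Total contribution margin = 107,070 × $25.49 = $2,729,214.30.
Subtracting fixed costs: EBIT = $2,729,214.30 − $2,031,900 = $697,314.30.
Degree of operating leverage = $2,729,214.30 / $697,314.30 = 3.9139.

3.91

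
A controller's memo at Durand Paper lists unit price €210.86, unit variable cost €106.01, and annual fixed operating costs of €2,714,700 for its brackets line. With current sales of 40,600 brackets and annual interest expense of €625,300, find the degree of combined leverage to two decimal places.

4.64

At 40,600 units, contribution = 40,600 × €104.85 = €4,256,910.00.
EBIT = €4,256,910.00 − €2,714,700 = €1,542,210.00. Interest = €625,300.00.
DOL = €4,256,910.00 ÷ €1,542,210.00 = 2.7603; DFL = €1,542,210.00 ÷ €916,910.00 = 1.6820.
DCL = DOL × DFL = 2.7603 × 1.6820 = 4.6428.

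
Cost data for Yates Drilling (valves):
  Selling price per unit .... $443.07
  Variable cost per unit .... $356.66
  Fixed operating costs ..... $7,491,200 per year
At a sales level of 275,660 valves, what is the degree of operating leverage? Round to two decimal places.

1.46

Total contribution margin = 275,660 × $86.41 = $23,819,780.60.
EBIT = $23,819,780.60 − $7,491,200 = $16,328,580.60.
Degree of operating leverage = $23,819,780.60 / $16,328,580.60 = 1.4588.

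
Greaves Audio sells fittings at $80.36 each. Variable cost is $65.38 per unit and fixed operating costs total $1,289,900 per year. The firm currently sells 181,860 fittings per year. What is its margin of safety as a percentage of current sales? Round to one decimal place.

52.7%

Contribution margin per unit = $80.36 − $65.38 = $14.98. Break-even units = $1,289,900 ÷ $14.98 = 86,108.14; break-even revenue = 86,108.14 × $80.36 = $6,919,650.47.
Actual sales revenue = 181,860 × $80.36 = $14,614,269.60.
Margin of safety = ($14,614,269.60 − $6,919,650.47) ÷ $14,614,269.60 = 52.7%.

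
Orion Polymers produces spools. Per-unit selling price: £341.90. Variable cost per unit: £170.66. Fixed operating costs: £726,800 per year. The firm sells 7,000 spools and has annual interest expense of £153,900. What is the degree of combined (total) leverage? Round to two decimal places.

At 7,000 units, contribution = 7,000 × £171.24 = £1,198,680.00.
EBIT = £1,198,680.00 − £726,800 = £471,880.00. Interest = £153,900.00.
DOL = £1,198,680.00 ÷ £471,880.00 = 2.5402; DFL = £471,880.00 ÷ £317,980.00 = 1.4840.
DCL = DOL × DFL = 2.5402 × 1.4840 = 3.7697.

3.77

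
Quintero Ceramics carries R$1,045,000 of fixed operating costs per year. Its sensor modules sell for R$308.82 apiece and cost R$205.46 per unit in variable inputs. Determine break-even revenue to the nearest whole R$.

R$3,122,261

CM per unit = R$308.82 − R$205.46 = R$103.36; CM ratio = R$103.36 / R$308.82 = 0.3347.
Break-even sales = FC ÷ CM ratio = R$1,045,000 × R$308.82 / R$103.36 = R$3,122,261.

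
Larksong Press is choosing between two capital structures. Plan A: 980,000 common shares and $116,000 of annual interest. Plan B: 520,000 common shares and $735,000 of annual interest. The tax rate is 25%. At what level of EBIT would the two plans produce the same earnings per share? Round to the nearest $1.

Set EPS_A = EPS_B: (EBIT − $116,000)(1 − 0.25) ÷ 980,000 = (EBIT − $735,000)(1 − 0.25) ÷ 520,000.
Cancelling (1 − t) and cross-multiplying: 520,000·(EBIT − 116,000) = 980,000·(EBIT − 735,000).
Solving, EBIT = (735,000·980,000 − 116,000·520,000) / (980,000 − 520,000) = 659,980,000,000 / 460,000 = 1,434,739.13.

$1,434,739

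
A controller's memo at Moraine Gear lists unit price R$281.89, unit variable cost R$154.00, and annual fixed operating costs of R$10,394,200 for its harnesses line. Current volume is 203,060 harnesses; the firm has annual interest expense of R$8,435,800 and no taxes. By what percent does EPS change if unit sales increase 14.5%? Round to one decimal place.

At 203,060 units, contribution = 203,060 × R$127.89 = R$25,969,343.40.
EBIT = R$25,969,343.40 − R$10,394,200 = R$15,575,143.40.
Interest = R$8,435,800.00, so EBIT − I = R$7,139,343.40.
Degree of combined leverage = contribution ÷ (EBIT − I) = R$25,969,343.40 ÷ R$7,139,343.40 = 3.6375.
%ΔEPS = DCL × %ΔSales = 3.6375 × +14.5% = +52.7%.

+52.7%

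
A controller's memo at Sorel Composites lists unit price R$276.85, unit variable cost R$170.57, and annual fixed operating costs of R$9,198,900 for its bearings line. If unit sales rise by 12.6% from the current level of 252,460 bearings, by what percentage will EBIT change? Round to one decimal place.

Contribution at this volume is 252,460 × R$106.28 = R$26,831,448.80.
EBIT = R$26,831,448.80 − R$9,198,900 = R$17,632,548.80.
DOL = contribution ÷ EBIT = R$26,831,448.80 ÷ R$17,632,548.80 = 1.5217.
Operating income changes by 1.5217 × +12.6% = +19.2%.

+19.2%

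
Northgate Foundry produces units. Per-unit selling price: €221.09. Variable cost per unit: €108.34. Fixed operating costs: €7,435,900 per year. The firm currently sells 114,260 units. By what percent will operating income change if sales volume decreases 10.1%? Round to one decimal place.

-23.9%

At 114,260 units, contribution = 114,260 × €112.75 = €12,882,815.00.
Subtracting fixed costs: EBIT = €12,882,815.00 − €7,435,900 = €5,446,915.00.
DOL = contribution ÷ EBIT = €12,882,815.00 ÷ €5,446,915.00 = 2.3652.
So EBIT moves 2.3652 × (-10.1%) = -23.9%.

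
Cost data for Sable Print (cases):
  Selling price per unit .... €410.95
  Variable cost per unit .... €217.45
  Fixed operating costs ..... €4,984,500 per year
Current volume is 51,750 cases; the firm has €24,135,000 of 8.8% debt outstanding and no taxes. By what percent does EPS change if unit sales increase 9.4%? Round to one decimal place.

+32.4%

At 51,750 units, contribution = 51,750 × €193.50 = €10,013,625.00.
Subtracting fixed costs: EBIT = €10,013,625.00 − €4,984,500 = €5,029,125.00.
Interest = €2,123,880.00, so EBIT − I = €2,905,245.00.
DCL = total CM / (EBIT − I) = €10,013,625.00 / €2,905,245.00 = 3.4467.
EPS therefore changes by 3.4467 × (+9.4%) = +32.4%.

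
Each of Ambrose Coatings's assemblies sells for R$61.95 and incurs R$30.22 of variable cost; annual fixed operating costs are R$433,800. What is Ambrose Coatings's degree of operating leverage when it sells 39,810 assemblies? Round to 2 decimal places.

1.52

Contribution at this volume is 39,810 × R$31.73 = R$1,263,171.30.
Operating income = contribution − fixed costs = R$1,263,171.30 − R$433,800 = R$829,371.30.
DOL = contribution ÷ EBIT = R$1,263,171.30 ÷ R$829,371.30 = 1.5230.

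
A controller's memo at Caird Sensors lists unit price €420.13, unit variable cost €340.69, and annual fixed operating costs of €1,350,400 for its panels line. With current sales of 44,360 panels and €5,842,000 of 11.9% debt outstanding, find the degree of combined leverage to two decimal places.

2.38

Total contribution margin = 44,360 × €79.44 = €3,523,958.40.
Operating income = contribution − fixed costs = €3,523,958.40 − €1,350,400 = €2,173,558.40. Interest = €695,198.00, so EBIT − I = €1,478,360.40.
DCL = contribution ÷ (EBIT − I) = €3,523,958.40 ÷ €1,478,360.40 = 2.3837.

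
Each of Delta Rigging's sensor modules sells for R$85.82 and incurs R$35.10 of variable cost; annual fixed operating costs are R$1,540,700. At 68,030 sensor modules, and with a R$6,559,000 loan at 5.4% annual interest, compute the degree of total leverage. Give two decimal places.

2.22

At 68,030 units, contribution = 68,030 × R$50.72 = R$3,450,481.60.
Operating income = contribution − fixed costs = R$3,450,481.60 − R$1,540,700 = R$1,909,781.60. Interest = R$354,186.00, so EBIT − I = R$1,555,595.60.
Degree of total leverage = total CM / (EBIT − interest) = R$3,450,481.60 / R$1,555,595.60 = 2.2181.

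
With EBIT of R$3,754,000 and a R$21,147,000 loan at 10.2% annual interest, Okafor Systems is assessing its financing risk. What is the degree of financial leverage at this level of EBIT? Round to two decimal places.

2.35

Annual interest charges come to R$2,156,994.00.
DFL = EBIT ÷ (EBIT − I) = R$3,754,000 ÷ (R$3,754,000 − R$2,156,994.00) = R$3,754,000 ÷ R$1,597,006.00 = 2.3506.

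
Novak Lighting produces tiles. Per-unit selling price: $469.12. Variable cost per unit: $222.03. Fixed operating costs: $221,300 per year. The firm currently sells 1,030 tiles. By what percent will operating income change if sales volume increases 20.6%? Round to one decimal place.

Contribution at this volume is 1,030 × $247.09 = $254,502.70.
Operating income = contribution − fixed costs = $254,502.70 − $221,300 = $33,202.70.
Degree of operating leverage = $254,502.70 / $33,202.70 = 7.6651.
Operating income changes by 7.6651 × +20.6% = +157.9%.

+157.9%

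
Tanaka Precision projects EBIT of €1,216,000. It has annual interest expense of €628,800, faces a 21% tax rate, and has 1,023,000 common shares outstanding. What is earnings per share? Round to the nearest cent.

€0.45

Interest = €628,800.00, so EBT = €1,216,000 − €628,800.00 = €587,200.00.
Net income = €587,200.00 × (1 − 0.21) = €463,888.00.
Per share: €463,888.00 / 1,023,000 shares = €0.45.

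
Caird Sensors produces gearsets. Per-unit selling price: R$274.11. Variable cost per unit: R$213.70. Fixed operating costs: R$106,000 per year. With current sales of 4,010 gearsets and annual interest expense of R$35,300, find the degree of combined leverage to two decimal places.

2.40

Total contribution margin = 4,010 × R$60.41 = R$242,244.10.
Subtracting fixed costs: EBIT = R$242,244.10 − R$106,000 = R$136,244.10. Interest = R$35,300.00, so EBIT − I = R$100,944.10.
Degree of total leverage = total CM / (EBIT − interest) = R$242,244.10 / R$100,944.10 = 2.3998.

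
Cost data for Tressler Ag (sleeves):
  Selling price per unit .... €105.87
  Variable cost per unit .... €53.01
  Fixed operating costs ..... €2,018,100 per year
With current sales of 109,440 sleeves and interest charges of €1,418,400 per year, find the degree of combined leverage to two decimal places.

At 109,440 units, contribution = 109,440 × €52.86 = €5,784,998.40.
Subtracting fixed costs: EBIT = €5,784,998.40 − €2,018,100 = €3,766,898.40. Interest = €1,418,400.00.
DOL = €5,784,998.40 ÷ €3,766,898.40 = 1.5357; DFL = €3,766,898.40 ÷ €2,348,498.40 = 1.6040.
DCL = DOL × DFL = 1.5357 × 1.6040 = 2.4633.

2.46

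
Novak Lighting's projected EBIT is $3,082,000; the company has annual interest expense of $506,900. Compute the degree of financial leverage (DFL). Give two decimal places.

1.20

Interest = $506,900.00.
DFL = EBIT ÷ (EBIT − I) = $3,082,000 ÷ ($3,082,000 − $506,900.00) = $3,082,000 ÷ $2,575,100.00 = 1.1968.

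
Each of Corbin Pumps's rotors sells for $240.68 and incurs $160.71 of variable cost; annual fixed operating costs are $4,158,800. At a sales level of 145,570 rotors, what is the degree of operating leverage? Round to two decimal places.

1.56

Total contribution margin = 145,570 × $79.97 = $11,641,232.90.
Subtracting fixed costs: EBIT = $11,641,232.90 − $4,158,800 = $7,482,432.90.
So DOL = total CM / EBIT = $11,641,232.90 / $7,482,432.90 = 1.5558.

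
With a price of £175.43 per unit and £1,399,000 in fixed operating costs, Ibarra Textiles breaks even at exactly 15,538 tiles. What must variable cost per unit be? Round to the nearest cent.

£85.39

Contribution per unit must be FC / Q = £1,399,000 / 15,538 = £90.0373.
Hence VC = price − CM = £175.43 − £90.0373 = £85.39.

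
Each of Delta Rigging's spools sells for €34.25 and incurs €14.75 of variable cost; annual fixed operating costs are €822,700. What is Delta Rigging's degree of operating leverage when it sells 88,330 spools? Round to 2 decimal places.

1.91

Contribution at this volume is 88,330 × €19.50 = €1,722,435.00.
Operating income = contribution − fixed costs = €1,722,435.00 − €822,700 = €899,735.00.
Degree of operating leverage = €1,722,435.00 / €899,735.00 = 1.9144.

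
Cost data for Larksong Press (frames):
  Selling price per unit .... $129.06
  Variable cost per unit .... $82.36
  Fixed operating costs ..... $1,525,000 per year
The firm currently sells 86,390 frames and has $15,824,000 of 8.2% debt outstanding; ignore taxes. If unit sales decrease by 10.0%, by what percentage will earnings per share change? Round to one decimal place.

Total contribution margin = 86,390 × $46.70 = $4,034,413.00.
EBIT = $4,034,413.00 − $1,525,000 = $2,509,413.00.
Interest = $1,297,568.00, so EBIT − I = $1,211,845.00.
DCL = total CM / (EBIT − I) = $4,034,413.00 / $1,211,845.00 = 3.3291.
EPS therefore changes by 3.3291 × (-10.0%) = -33.3%.

-33.3%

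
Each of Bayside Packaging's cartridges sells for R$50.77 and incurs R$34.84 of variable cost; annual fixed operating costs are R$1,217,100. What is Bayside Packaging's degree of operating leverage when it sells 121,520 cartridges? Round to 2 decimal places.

Total contribution margin = 121,520 × R$15.93 = R$1,935,813.60.
Subtracting fixed costs: EBIT = R$1,935,813.60 − R$1,217,100 = R$718,713.60.
Degree of operating leverage = R$1,935,813.60 / R$718,713.60 = 2.6934.

2.69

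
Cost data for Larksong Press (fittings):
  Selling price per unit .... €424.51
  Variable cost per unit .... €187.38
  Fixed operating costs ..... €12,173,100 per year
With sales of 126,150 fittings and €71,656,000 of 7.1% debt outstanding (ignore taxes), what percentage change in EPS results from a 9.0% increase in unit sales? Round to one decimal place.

+21.3%

At 126,150 units, contribution = 126,150 × €237.13 = €29,913,949.50.
Operating income = contribution − fixed costs = €29,913,949.50 − €12,173,100 = €17,740,849.50.
After interest of €5,087,576.00, pre-tax earnings = €12,653,273.50.
DCL = total CM / (EBIT − I) = €29,913,949.50 / €12,653,273.50 = 2.3641.
EPS therefore changes by 2.3641 × (+9.0%) = +21.3%.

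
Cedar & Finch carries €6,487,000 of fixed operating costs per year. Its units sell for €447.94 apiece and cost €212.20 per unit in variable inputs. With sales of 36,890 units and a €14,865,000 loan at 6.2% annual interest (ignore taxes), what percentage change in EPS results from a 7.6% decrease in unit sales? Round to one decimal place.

-51.3%

Contribution at this volume is 36,890 × €235.74 = €8,696,448.60.
EBIT = €8,696,448.60 − €6,487,000 = €2,209,448.60.
After interest of €921,630.00, pre-tax earnings = €1,287,818.60.
DCL = total CM / (EBIT − I) = €8,696,448.60 / €1,287,818.60 = 6.7529.
EPS therefore changes by 6.7529 × (-7.6%) = -51.3%.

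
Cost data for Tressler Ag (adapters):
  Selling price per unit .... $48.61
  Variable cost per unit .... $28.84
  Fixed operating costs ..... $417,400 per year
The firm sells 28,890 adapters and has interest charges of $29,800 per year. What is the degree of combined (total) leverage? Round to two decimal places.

4.61

Contribution at this volume is 28,890 × $19.77 = $571,155.30.
EBIT = $571,155.30 − $417,400 = $153,755.30. Interest = $29,800.00.
DOL = $571,155.30 ÷ $153,755.30 = 3.7147; DFL = $153,755.30 ÷ $123,955.30 = 1.2404.
Combined leverage = 3.7147 × 1.2404 = 4.6077.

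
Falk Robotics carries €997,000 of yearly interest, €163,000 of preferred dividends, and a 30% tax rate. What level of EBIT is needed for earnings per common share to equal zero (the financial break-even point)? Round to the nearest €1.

€1,229,857

Grossing the preferred dividend up to pre-tax terms: €163,000 / (1 − 0.30) = €232,857.14.
EPS = 0 when EBIT covers interest plus the pre-tax preferred burden: €997,000 + €232,857.14 = €1,229,857.14.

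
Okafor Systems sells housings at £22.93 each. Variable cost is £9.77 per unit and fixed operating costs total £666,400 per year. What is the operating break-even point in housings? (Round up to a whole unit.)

Each unit contributes £22.93 − £9.77 = £13.16.
Units to break even: £666,400 ÷ £13.16 = 50,638.30, rounded up to 50,639.

50,639 housings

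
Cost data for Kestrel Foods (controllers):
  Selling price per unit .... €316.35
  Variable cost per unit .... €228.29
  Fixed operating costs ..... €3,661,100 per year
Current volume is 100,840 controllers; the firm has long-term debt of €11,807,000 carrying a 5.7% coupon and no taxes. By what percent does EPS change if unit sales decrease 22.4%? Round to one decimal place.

Total contribution margin = 100,840 × €88.06 = €8,879,970.40.
Operating income = contribution − fixed costs = €8,879,970.40 − €3,661,100 = €5,218,870.40.
After interest of €672,999.00, pre-tax earnings = €4,545,871.40.
DCL = total CM / (EBIT − I) = €8,879,970.40 / €4,545,871.40 = 1.9534.
EPS therefore changes by 1.9534 × (-22.4%) = -43.8%.

-43.8%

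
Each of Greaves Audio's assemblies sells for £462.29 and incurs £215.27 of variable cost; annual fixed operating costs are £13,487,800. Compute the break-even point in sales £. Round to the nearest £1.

CM per unit = £462.29 − £215.27 = £247.02; CM ratio = £247.02 / £462.29 = 0.5343.
Break-even sales = FC ÷ CM ratio = £13,487,800 × £462.29 / £247.02 = £25,241,985.

£25,241,985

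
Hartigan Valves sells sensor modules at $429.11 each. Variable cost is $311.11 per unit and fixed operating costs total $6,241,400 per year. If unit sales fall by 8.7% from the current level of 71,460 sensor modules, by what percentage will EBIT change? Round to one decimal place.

At 71,460 units, contribution = 71,460 × $118.00 = $8,432,280.00.
EBIT = $8,432,280.00 − $6,241,400 = $2,190,880.00.
So DOL = total CM / EBIT = $8,432,280.00 / $2,190,880.00 = 3.8488.
Operating income changes by 3.8488 × -8.7% = -33.5%.

-33.5%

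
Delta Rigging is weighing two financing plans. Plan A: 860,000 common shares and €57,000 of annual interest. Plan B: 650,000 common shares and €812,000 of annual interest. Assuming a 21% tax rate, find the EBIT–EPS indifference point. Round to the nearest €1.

€3,148,905

At indifference, (EBIT − 57,000)(1 − t)/860,000 = (EBIT − 812,000)(1 − t)/650,000.
Cancelling (1 − t) and cross-multiplying: 650,000·(EBIT − 57,000) = 860,000·(EBIT − 812,000).
EBIT × (860,000 − 650,000) = 812,000 × 860,000 − 57,000 × 650,000 = 661,270,000,000, so EBIT = 661,270,000,000 ÷ 210,000 = 3,148,904.76.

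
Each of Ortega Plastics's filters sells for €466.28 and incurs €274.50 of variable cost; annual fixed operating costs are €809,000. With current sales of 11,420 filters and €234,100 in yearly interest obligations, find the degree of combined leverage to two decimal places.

1.91

Contribution at this volume is 11,420 × €191.78 = €2,190,127.60.
Operating income = contribution − fixed costs = €2,190,127.60 − €809,000 = €1,381,127.60. Interest = €234,100.00, so EBIT − I = €1,147,027.60.
Degree of total leverage = total CM / (EBIT − interest) = €2,190,127.60 / €1,147,027.60 = 1.9094.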